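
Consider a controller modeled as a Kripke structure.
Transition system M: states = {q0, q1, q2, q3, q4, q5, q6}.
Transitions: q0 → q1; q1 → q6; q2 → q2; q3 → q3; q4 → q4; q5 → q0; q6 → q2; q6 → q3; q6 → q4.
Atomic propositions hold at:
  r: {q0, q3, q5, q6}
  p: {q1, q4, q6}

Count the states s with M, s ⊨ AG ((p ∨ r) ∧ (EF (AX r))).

1

Sat(p ∨ r) = {q0, q1, q3, q4, q5, q6}
Sat(AX r) = {s : every successor in {q0, q3, q5, q6}} = {q1, q3, q5}
EF (AX r): least fixpoint, start Z0 = {q1, q3, q5}, add states with some successor in Z. Z1 = {q0, q1, q3, q5, q6}; fixed.
Sat(EF (AX r)) = {q0, q1, q3, q5, q6}
Sat((p ∨ r) ∧ (EF (AX r))) = {q0, q1, q3, q5, q6}
AG ((p ∨ r) ∧ (EF (AX r))): greatest fixpoint, start Z0 = {q0, q1, q3, q5, q6}, keep only states in Sat with every successor in Z. Z1 = {q0, q1, q3, q5}; Z2 = {q0, q3, q5}; Z3 = {q3, q5}; Z4 = {q3}; fixed.
Sat(AG ((p ∨ r) ∧ (EF (AX r)))) = {q3}
|Sat(AG ((p ∨ r) ∧ (EF (AX r))))| = |{q3}| = 1.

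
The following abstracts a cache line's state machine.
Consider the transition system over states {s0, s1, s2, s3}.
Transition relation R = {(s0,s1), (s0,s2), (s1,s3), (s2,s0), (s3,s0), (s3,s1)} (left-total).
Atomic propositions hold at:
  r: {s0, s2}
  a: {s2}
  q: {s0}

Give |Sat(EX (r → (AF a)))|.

3

AF a: least fixpoint, start Z0 = {s2}, add states with every successor in Z. Already a fixed point.
Sat(AF a) = {s2}
Sat(r → (AF a)) = {s1, s2, s3}
Sat(EX (r → (AF a))) = {s : some successor in {s1, s2, s3}} = {s0, s1, s3}
|Sat(EX (r → (AF a)))| = |{s0, s1, s3}| = 3.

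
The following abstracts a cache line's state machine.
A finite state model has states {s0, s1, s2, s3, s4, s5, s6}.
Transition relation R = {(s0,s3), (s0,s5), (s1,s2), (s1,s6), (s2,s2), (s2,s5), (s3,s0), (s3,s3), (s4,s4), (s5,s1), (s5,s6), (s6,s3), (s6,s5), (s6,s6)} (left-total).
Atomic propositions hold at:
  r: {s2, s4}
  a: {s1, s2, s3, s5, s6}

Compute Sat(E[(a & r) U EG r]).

{s2, s4}

Sat(a & r) = {s2}
EG r: greatest fixpoint, start Z0 = {s2, s4}, keep only states in Sat with some successor in Z. Already a fixed point.
Sat(EG r) = {s2, s4}
E[(a & r) U EG r]: least fixpoint, start Z0 = Sat(EG r) = {s2, s4}, add states in Sat(a & r) with some successor in Z. Already a fixed point.
Sat(E[(a & r) U EG r]) = {s2, s4}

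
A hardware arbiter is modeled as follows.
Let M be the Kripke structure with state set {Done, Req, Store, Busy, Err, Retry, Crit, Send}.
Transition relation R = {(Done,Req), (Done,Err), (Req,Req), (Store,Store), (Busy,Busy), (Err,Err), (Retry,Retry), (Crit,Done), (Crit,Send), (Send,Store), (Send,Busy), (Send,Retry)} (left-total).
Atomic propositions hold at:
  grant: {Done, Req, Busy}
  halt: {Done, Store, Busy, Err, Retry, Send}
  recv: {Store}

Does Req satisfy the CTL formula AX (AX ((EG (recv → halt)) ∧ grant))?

Yes

Sat(recv → halt) = {Done, Req, Store, Busy, Err, Retry, Crit, Send}
EG (recv → halt): greatest fixpoint, start Z0 = {Done, Req, Store, Busy, Err, Retry, Crit, Send}, keep only states in Sat with some successor in Z. Already a fixed point.
Sat(EG (recv → halt)) = {Done, Req, Store, Busy, Err, Retry, Crit, Send}
Sat((EG (recv → halt)) ∧ grant) = {Done, Req, Busy}
Sat(AX ((EG (recv → halt)) ∧ grant)) = {s : every successor in {Done, Req, Busy}} = {Req, Busy}
Sat(AX (AX ((EG (recv → halt)) ∧ grant))) = {s : every successor in {Req, Busy}} = {Req, Busy}
Req ∈ Sat(AX (AX ((EG (recv → halt)) ∧ grant))) = {Req, Busy}, so the formula holds at Req.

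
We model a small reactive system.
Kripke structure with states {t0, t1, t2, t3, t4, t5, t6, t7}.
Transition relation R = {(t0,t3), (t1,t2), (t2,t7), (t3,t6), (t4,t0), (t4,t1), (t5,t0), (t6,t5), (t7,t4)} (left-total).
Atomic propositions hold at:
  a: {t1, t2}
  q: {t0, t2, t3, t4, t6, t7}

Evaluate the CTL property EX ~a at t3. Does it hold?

Yes

Sat(~a) = {t0, t3, t4, t5, t6, t7}
Sat(EX ~a) = {s : some successor in {t0, t3, t4, t5, t6, t7}} = {t0, t2, t3, t4, t5, t6, t7}
t3 ∈ Sat(EX ~a) = {t0, t2, t3, t4, t5, t6, t7}, so the formula holds at t3.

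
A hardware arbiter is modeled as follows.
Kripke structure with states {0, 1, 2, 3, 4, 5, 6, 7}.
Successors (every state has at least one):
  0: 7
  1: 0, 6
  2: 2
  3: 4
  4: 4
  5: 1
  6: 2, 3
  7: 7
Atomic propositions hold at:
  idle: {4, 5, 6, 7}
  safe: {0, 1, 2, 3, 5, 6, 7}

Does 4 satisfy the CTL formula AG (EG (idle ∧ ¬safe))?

Sat(¬safe) = {4}
Sat(idle ∧ ¬safe) = {4}
EG (idle ∧ ¬safe): greatest fixpoint, start Z0 = {4}, keep only states in Sat with some successor in Z. Already a fixed point.
Sat(EG (idle ∧ ¬safe)) = {4}
AG (EG (idle ∧ ¬safe)): greatest fixpoint, start Z0 = {4}, keep only states in Sat with every successor in Z. Already a fixed point.
Sat(AG (EG (idle ∧ ¬safe))) = {4}
4 ∈ Sat(AG (EG (idle ∧ ¬safe))) = {4}, so the formula holds at 4.

Yes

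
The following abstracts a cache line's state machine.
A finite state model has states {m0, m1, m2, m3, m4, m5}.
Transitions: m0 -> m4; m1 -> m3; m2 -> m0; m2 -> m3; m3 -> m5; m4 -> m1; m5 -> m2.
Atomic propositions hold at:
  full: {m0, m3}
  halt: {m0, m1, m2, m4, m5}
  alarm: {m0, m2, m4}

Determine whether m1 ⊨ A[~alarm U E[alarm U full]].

Yes

Sat(~alarm) = {m1, m3, m5}
E[alarm U full]: least fixpoint, start Z0 = Sat(full) = {m0, m3}, add states in Sat(alarm) with some successor in Z. Z1 = {m0, m2, m3}; fixed.
Sat(E[alarm U full]) = {m0, m2, m3}
A[~alarm U E[alarm U full]]: least fixpoint, start Z0 = Sat(E[alarm U full]) = {m0, m2, m3}, add states in Sat(~alarm) with every successor in Z. Z1 = {m0, m1, m2, m3, m5}; fixed.
Sat(A[~alarm U E[alarm U full]]) = {m0, m1, m2, m3, m5}
m1 ∈ Sat(A[~alarm U E[alarm U full]]) = {m0, m1, m2, m3, m5}, so the formula holds at m1.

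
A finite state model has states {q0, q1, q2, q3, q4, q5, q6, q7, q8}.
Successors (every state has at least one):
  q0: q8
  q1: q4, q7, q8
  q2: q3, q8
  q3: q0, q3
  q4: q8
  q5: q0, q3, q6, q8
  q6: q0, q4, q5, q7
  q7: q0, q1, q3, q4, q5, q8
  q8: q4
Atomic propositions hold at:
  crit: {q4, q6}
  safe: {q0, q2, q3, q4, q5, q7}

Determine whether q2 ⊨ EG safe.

Yes

EG safe: greatest fixpoint, start Z0 = {q0, q2, q3, q4, q5, q7}, keep only states in Sat with some successor in Z. Z1 = {q2, q3, q5, q7}; fixed.
Sat(EG safe) = {q2, q3, q5, q7}
q2 ∈ Sat(EG safe) = {q2, q3, q5, q7}, so the formula holds at q2.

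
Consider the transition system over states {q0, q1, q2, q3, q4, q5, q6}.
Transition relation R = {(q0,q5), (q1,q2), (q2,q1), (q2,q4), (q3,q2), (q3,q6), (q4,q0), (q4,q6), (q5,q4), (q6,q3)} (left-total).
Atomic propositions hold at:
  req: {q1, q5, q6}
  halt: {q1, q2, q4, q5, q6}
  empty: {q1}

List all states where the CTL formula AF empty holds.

AF empty: least fixpoint, start Z0 = {q1}, add states with every successor in Z. Already a fixed point.
Sat(AF empty) = {q1}

{q1}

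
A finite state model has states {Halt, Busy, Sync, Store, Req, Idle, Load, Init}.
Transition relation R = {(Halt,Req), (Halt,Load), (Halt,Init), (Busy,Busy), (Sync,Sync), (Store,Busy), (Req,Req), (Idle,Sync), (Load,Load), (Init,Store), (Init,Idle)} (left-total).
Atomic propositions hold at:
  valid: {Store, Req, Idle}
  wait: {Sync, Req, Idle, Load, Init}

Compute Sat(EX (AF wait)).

AF wait: least fixpoint, start Z0 = {Sync, Req, Idle, Load, Init}, add states with every successor in Z. Z1 = {Halt, Sync, Req, Idle, Load, Init}; fixed.
Sat(AF wait) = {Halt, Sync, Req, Idle, Load, Init}
Sat(EX (AF wait)) = {s : some successor in {Halt, Sync, Req, Idle, Load, Init}} = {Halt, Sync, Req, Idle, Load, Init}

{Halt, Sync, Req, Idle, Load, Init}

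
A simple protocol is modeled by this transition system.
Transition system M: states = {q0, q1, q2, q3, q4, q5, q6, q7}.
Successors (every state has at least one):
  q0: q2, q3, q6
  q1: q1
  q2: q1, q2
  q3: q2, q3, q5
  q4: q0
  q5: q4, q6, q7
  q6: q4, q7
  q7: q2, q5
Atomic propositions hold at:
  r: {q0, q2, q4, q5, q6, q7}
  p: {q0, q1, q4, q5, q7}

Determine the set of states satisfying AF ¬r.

{q1, q3}

Sat(¬r) = {q1, q3}
AF ¬r: least fixpoint, start Z0 = {q1, q3}, add states with every successor in Z. Already a fixed point.
Sat(AF ¬r) = {q1, q3}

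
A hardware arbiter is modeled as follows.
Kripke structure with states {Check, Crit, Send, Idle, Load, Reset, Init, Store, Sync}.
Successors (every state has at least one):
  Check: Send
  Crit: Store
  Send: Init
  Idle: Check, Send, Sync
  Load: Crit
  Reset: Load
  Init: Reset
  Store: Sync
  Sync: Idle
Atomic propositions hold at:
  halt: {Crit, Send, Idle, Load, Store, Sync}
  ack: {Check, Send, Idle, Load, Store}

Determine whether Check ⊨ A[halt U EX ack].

Yes

Sat(EX ack) = {s : some successor in {Check, Send, Idle, Load, Store}} = {Check, Crit, Idle, Reset, Sync}
A[halt U EX ack]: least fixpoint, start Z0 = Sat(EX ack) = {Check, Crit, Idle, Reset, Sync}, add states in Sat(halt) with every successor in Z. Z1 = {Check, Crit, Idle, Load, Reset, Store, Sync}; fixed.
Sat(A[halt U EX ack]) = {Check, Crit, Idle, Load, Reset, Store, Sync}
Check ∈ Sat(A[halt U EX ack]) = {Check, Crit, Idle, Load, Reset, Store, Sync}, so the formula holds at Check.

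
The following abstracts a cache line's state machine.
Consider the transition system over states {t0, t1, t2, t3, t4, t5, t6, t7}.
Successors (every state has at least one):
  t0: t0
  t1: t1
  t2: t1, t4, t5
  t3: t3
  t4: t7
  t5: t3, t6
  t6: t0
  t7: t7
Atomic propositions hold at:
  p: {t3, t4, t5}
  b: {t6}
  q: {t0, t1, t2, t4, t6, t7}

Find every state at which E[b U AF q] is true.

AF q: least fixpoint, start Z0 = {t0, t1, t2, t4, t6, t7}, add states with every successor in Z. Already a fixed point.
Sat(AF q) = {t0, t1, t2, t4, t6, t7}
E[b U AF q]: least fixpoint, start Z0 = Sat(AF q) = {t0, t1, t2, t4, t6, t7}, add states in Sat(b) with some successor in Z. Already a fixed point.
Sat(E[b U AF q]) = {t0, t1, t2, t4, t6, t7}

{t0, t1, t2, t4, t6, t7}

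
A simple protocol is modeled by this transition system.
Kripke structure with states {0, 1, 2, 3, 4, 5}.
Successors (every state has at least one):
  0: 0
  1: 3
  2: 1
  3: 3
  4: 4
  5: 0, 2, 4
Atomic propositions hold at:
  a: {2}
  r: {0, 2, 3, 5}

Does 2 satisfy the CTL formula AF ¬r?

Yes

Sat(¬r) = {1, 4}
AF ¬r: least fixpoint, start Z0 = {1, 4}, add states with every successor in Z. Z1 = {1, 2, 4}; fixed.
Sat(AF ¬r) = {1, 2, 4}
2 ∈ Sat(AF ¬r) = {1, 2, 4}, so the formula holds at 2.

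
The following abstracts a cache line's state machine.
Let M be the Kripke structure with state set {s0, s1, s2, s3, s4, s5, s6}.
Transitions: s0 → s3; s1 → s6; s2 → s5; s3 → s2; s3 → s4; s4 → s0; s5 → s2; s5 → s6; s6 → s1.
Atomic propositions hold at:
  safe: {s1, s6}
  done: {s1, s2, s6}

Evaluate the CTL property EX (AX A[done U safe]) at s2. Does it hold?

No

A[done U safe]: least fixpoint, start Z0 = Sat(safe) = {s1, s6}, add states in Sat(done) with every successor in Z. Already a fixed point.
Sat(A[done U safe]) = {s1, s6}
Sat(AX A[done U safe]) = {s : every successor in {s1, s6}} = {s1, s6}
Sat(EX (AX A[done U safe])) = {s : some successor in {s1, s6}} = {s1, s5, s6}
s2 ∉ Sat(EX (AX A[done U safe])) = {s1, s5, s6}, so the formula does not hold at s2.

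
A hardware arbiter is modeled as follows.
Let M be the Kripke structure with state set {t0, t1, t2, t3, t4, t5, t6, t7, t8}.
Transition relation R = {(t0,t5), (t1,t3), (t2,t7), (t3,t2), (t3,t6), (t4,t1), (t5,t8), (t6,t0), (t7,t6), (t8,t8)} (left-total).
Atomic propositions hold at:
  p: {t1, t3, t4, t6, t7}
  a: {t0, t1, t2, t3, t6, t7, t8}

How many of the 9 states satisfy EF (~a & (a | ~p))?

8

Sat(~a) = {t4, t5}
Sat(~p) = {t0, t2, t5, t8}
Sat(a | ~p) = {t0, t1, t2, t3, t5, t6, t7, t8}
Sat(~a & (a | ~p)) = {t5}
EF (~a & (a | ~p)): least fixpoint, start Z0 = {t5}, add states with some successor in Z. Z1 = {t0, t5}; Z2 = {t0, t5, t6}; Z3 = {t0, t3, t5, t6, t7}; Z4 = {t0, t1, t2, t3, t5, t6, t7}; Z5 = {t0, t1, t2, t3, t4, t5, t6, t7}; fixed.
Sat(EF (~a & (a | ~p))) = {t0, t1, t2, t3, t4, t5, t6, t7}
|Sat(EF (~a & (a | ~p)))| = |{t0, t1, t2, t3, t4, t5, t6, t7}| = 8.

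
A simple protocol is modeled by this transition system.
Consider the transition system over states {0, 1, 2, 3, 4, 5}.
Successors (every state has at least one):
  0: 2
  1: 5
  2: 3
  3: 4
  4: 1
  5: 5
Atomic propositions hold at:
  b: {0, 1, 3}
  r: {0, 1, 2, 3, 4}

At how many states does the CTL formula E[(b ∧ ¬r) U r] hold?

5

Sat(¬r) = {5}
Sat(b ∧ ¬r) = ∅
E[(b ∧ ¬r) U r]: least fixpoint, start Z0 = Sat(r) = {0, 1, 2, 3, 4}, add states in Sat(b ∧ ¬r) with some successor in Z. Already a fixed point.
Sat(E[(b ∧ ¬r) U r]) = {0, 1, 2, 3, 4}
|Sat(E[(b ∧ ¬r) U r])| = |{0, 1, 2, 3, 4}| = 5.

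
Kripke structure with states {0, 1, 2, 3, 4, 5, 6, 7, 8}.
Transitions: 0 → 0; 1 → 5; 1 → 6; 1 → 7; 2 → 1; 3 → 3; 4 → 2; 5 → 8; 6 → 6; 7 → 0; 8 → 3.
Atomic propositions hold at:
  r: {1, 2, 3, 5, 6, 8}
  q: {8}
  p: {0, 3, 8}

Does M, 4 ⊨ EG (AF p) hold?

No

AF p: least fixpoint, start Z0 = {0, 3, 8}, add states with every successor in Z. Z1 = {0, 3, 5, 7, 8}; fixed.
Sat(AF p) = {0, 3, 5, 7, 8}
EG (AF p): greatest fixpoint, start Z0 = {0, 3, 5, 7, 8}, keep only states in Sat with some successor in Z. Already a fixed point.
Sat(EG (AF p)) = {0, 3, 5, 7, 8}
4 ∉ Sat(EG (AF p)) = {0, 3, 5, 7, 8}, so the formula does not hold at 4.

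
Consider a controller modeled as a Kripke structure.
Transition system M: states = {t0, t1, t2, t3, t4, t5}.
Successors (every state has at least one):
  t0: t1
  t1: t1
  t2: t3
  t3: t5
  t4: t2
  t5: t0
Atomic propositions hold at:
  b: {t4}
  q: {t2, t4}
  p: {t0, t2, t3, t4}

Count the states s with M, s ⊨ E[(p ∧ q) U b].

Sat(p ∧ q) = {t2, t4}
E[(p ∧ q) U b]: least fixpoint, start Z0 = Sat(b) = {t4}, add states in Sat(p ∧ q) with some successor in Z. Already a fixed point.
Sat(E[(p ∧ q) U b]) = {t4}
|Sat(E[(p ∧ q) U b])| = |{t4}| = 1.

1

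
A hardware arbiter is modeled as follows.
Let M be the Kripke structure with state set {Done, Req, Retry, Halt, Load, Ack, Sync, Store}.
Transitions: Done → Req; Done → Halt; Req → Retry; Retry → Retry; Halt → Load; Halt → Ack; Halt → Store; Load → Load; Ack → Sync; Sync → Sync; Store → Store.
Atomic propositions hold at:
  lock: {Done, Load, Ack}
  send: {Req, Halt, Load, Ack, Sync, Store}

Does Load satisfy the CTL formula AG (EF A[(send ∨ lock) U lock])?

Sat(send ∨ lock) = {Done, Req, Halt, Load, Ack, Sync, Store}
A[(send ∨ lock) U lock]: least fixpoint, start Z0 = Sat(lock) = {Done, Load, Ack}, add states in Sat(send ∨ lock) with every successor in Z. Already a fixed point.
Sat(A[(send ∨ lock) U lock]) = {Done, Load, Ack}
EF A[(send ∨ lock) U lock]: least fixpoint, start Z0 = {Done, Load, Ack}, add states with some successor in Z. Z1 = {Done, Halt, Load, Ack}; fixed.
Sat(EF A[(send ∨ lock) U lock]) = {Done, Halt, Load, Ack}
AG (EF A[(send ∨ lock) U lock]): greatest fixpoint, start Z0 = {Done, Halt, Load, Ack}, keep only states in Sat with every successor in Z. Z1 = {Load}; fixed.
Sat(AG (EF A[(send ∨ lock) U lock])) = {Load}
Load ∈ Sat(AG (EF A[(send ∨ lock) U lock])) = {Load}, so the formula holds at Load.

Yes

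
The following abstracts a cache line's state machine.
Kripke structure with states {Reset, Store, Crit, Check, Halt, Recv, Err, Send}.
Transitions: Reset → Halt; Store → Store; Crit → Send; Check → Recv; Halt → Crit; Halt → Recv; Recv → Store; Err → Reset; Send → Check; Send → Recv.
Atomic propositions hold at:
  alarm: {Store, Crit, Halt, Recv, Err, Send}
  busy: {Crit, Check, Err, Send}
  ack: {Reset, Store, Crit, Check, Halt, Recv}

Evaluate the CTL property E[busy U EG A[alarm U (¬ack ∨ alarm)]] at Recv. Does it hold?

Sat(¬ack) = {Err, Send}
Sat(¬ack ∨ alarm) = {Store, Crit, Halt, Recv, Err, Send}
A[alarm U (¬ack ∨ alarm)]: least fixpoint, start Z0 = Sat((¬ack ∨ alarm)) = {Store, Crit, Halt, Recv, Err, Send}, add states in Sat(alarm) with every successor in Z. Already a fixed point.
Sat(A[alarm U (¬ack ∨ alarm)]) = {Store, Crit, Halt, Recv, Err, Send}
EG A[alarm U (¬ack ∨ alarm)]: greatest fixpoint, start Z0 = {Store, Crit, Halt, Recv, Err, Send}, keep only states in Sat with some successor in Z. Z1 = {Store, Crit, Halt, Recv, Send}; fixed.
Sat(EG A[alarm U (¬ack ∨ alarm)]) = {Store, Crit, Halt, Recv, Send}
E[busy U EG A[alarm U (¬ack ∨ alarm)]]: least fixpoint, start Z0 = Sat(EG A[alarm U (¬ack ∨ alarm)]) = {Store, Crit, Halt, Recv, Send}, add states in Sat(busy) with some successor in Z. Z1 = {Store, Crit, Check, Halt, Recv, Send}; fixed.
Sat(E[busy U EG A[alarm U (¬ack ∨ alarm)]]) = {Store, Crit, Check, Halt, Recv, Send}
Recv ∈ Sat(E[busy U EG A[alarm U (¬ack ∨ alarm)]]) = {Store, Crit, Check, Halt, Recv, Send}, so the formula holds at Recv.

Yes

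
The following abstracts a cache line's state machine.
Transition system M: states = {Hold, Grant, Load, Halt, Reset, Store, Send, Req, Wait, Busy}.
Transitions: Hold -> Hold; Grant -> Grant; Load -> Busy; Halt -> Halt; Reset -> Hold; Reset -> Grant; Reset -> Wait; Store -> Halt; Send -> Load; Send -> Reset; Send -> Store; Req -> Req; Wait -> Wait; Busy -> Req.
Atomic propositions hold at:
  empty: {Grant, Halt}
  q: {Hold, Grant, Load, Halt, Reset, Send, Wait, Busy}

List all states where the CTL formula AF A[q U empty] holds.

{Grant, Halt, Store}

A[q U empty]: least fixpoint, start Z0 = Sat(empty) = {Grant, Halt}, add states in Sat(q) with every successor in Z. Already a fixed point.
Sat(A[q U empty]) = {Grant, Halt}
AF A[q U empty]: least fixpoint, start Z0 = {Grant, Halt}, add states with every successor in Z. Z1 = {Grant, Halt, Store}; fixed.
Sat(AF A[q U empty]) = {Grant, Halt, Store}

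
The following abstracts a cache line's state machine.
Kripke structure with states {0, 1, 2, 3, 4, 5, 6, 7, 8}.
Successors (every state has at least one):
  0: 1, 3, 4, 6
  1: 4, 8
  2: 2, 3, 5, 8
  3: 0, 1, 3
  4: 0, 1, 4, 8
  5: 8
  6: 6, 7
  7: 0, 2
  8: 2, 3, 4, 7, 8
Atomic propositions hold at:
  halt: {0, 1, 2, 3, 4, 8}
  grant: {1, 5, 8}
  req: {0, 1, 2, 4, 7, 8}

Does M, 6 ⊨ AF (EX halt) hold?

Sat(EX halt) = {s : some successor in {0, 1, 2, 3, 4, 8}} = {0, 1, 2, 3, 4, 5, 7, 8}
AF (EX halt): least fixpoint, start Z0 = {0, 1, 2, 3, 4, 5, 7, 8}, add states with every successor in Z. Already a fixed point.
Sat(AF (EX halt)) = {0, 1, 2, 3, 4, 5, 7, 8}
6 ∉ Sat(AF (EX halt)) = {0, 1, 2, 3, 4, 5, 7, 8}, so the formula does not hold at 6.

No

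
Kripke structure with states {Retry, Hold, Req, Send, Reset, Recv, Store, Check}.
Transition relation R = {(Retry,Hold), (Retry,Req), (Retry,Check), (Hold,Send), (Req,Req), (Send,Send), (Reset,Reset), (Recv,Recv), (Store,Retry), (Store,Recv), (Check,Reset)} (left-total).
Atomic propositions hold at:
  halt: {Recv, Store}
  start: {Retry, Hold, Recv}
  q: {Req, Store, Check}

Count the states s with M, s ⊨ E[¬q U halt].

Sat(¬q) = {Retry, Hold, Send, Reset, Recv}
E[¬q U halt]: least fixpoint, start Z0 = Sat(halt) = {Recv, Store}, add states in Sat(¬q) with some successor in Z. Already a fixed point.
Sat(E[¬q U halt]) = {Recv, Store}
|Sat(E[¬q U halt])| = |{Recv, Store}| = 2.

2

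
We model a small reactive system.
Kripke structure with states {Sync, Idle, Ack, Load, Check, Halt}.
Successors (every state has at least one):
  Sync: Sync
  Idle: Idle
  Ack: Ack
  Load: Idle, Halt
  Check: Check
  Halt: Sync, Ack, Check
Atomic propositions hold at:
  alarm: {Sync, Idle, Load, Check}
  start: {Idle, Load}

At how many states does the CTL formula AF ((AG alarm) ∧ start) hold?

1

AG alarm: greatest fixpoint, start Z0 = {Sync, Idle, Load, Check}, keep only states in Sat with every successor in Z. Z1 = {Sync, Idle, Check}; fixed.
Sat(AG alarm) = {Sync, Idle, Check}
Sat((AG alarm) ∧ start) = {Idle}
AF ((AG alarm) ∧ start): least fixpoint, start Z0 = {Idle}, add states with every successor in Z. Already a fixed point.
Sat(AF ((AG alarm) ∧ start)) = {Idle}
|Sat(AF ((AG alarm) ∧ start))| = |{Idle}| = 1.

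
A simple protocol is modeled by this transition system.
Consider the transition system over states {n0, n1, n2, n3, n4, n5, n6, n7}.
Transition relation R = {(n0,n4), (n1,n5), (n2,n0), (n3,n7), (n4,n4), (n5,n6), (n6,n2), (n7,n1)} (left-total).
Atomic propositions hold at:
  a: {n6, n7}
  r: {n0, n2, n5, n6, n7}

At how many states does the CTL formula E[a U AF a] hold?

5

AF a: least fixpoint, start Z0 = {n6, n7}, add states with every successor in Z. Z1 = {n3, n5, n6, n7}; Z2 = {n1, n3, n5, n6, n7}; fixed.
Sat(AF a) = {n1, n3, n5, n6, n7}
E[a U AF a]: least fixpoint, start Z0 = Sat(AF a) = {n1, n3, n5, n6, n7}, add states in Sat(a) with some successor in Z. Already a fixed point.
Sat(E[a U AF a]) = {n1, n3, n5, n6, n7}
|Sat(E[a U AF a])| = |{n1, n3, n5, n6, n7}| = 5.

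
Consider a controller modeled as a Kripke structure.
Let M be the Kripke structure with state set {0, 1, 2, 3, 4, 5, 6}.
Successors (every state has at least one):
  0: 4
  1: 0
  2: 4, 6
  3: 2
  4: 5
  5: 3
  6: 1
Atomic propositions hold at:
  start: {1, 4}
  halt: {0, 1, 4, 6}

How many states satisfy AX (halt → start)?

Sat(halt → start) = {1, 2, 3, 4, 5}
Sat(AX (halt → start)) = {s : every successor in {1, 2, 3, 4, 5}} = {0, 3, 4, 5, 6}
|Sat(AX (halt → start))| = |{0, 3, 4, 5, 6}| = 5.

5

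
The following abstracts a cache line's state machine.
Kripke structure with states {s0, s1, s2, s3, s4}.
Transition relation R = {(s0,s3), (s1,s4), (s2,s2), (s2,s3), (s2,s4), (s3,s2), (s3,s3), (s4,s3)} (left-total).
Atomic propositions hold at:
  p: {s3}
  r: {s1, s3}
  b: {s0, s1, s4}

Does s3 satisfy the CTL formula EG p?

Yes

EG p: greatest fixpoint, start Z0 = {s3}, keep only states in Sat with some successor in Z. Already a fixed point.
Sat(EG p) = {s3}
s3 ∈ Sat(EG p) = {s3}, so the formula holds at s3.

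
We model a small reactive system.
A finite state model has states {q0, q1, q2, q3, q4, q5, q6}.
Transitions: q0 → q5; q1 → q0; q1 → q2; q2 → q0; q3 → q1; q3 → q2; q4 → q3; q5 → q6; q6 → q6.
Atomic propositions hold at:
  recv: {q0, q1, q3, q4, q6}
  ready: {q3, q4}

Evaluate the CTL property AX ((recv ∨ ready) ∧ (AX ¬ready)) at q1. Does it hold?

Sat(recv ∨ ready) = {q0, q1, q3, q4, q6}
Sat(¬ready) = {q0, q1, q2, q5, q6}
Sat(AX ¬ready) = {s : every successor in {q0, q1, q2, q5, q6}} = {q0, q1, q2, q3, q5, q6}
Sat((recv ∨ ready) ∧ (AX ¬ready)) = {q0, q1, q3, q6}
Sat(AX ((recv ∨ ready) ∧ (AX ¬ready))) = {s : every successor in {q0, q1, q3, q6}} = {q2, q4, q5, q6}
q1 ∉ Sat(AX ((recv ∨ ready) ∧ (AX ¬ready))) = {q2, q4, q5, q6}, so the formula does not hold at q1.

No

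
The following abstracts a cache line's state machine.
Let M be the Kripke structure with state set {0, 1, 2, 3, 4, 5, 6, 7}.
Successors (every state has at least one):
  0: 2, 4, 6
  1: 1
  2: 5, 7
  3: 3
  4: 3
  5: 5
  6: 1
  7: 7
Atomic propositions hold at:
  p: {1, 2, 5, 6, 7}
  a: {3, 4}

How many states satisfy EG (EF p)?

6

EF p: least fixpoint, start Z0 = {1, 2, 5, 6, 7}, add states with some successor in Z. Z1 = {0, 1, 2, 5, 6, 7}; fixed.
Sat(EF p) = {0, 1, 2, 5, 6, 7}
EG (EF p): greatest fixpoint, start Z0 = {0, 1, 2, 5, 6, 7}, keep only states in Sat with some successor in Z. Already a fixed point.
Sat(EG (EF p)) = {0, 1, 2, 5, 6, 7}
|Sat(EG (EF p))| = |{0, 1, 2, 5, 6, 7}| = 6.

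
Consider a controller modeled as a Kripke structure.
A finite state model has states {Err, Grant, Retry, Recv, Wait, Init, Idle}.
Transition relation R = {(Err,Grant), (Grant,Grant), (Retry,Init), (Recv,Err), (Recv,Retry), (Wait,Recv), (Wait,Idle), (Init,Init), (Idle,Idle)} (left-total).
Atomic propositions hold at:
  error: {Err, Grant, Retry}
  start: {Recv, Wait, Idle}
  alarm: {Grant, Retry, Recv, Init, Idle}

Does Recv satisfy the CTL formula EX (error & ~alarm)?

Sat(~alarm) = {Err, Wait}
Sat(error & ~alarm) = {Err}
Sat(EX (error & ~alarm)) = {s : some successor in {Err}} = {Recv}
Recv ∈ Sat(EX (error & ~alarm)) = {Recv}, so the formula holds at Recv.

Yes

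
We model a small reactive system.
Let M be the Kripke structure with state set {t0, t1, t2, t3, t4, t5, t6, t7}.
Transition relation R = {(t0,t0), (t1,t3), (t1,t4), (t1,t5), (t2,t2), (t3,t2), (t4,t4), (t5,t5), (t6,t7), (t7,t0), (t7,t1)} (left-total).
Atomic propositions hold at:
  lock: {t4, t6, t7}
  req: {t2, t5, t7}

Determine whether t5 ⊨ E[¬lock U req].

Yes

Sat(¬lock) = {t0, t1, t2, t3, t5}
E[¬lock U req]: least fixpoint, start Z0 = Sat(req) = {t2, t5, t7}, add states in Sat(¬lock) with some successor in Z. Z1 = {t1, t2, t3, t5, t7}; fixed.
Sat(E[¬lock U req]) = {t1, t2, t3, t5, t7}
t5 ∈ Sat(E[¬lock U req]) = {t1, t2, t3, t5, t7}, so the formula holds at t5.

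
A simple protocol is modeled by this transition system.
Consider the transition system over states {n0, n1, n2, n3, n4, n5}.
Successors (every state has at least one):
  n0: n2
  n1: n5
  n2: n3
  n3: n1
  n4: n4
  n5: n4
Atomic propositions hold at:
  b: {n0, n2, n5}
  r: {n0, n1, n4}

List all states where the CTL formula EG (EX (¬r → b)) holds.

Sat(¬r) = {n2, n3, n5}
Sat(¬r → b) = {n0, n1, n2, n4, n5}
Sat(EX (¬r → b)) = {s : some successor in {n0, n1, n2, n4, n5}} = {n0, n1, n3, n4, n5}
EG (EX (¬r → b)): greatest fixpoint, start Z0 = {n0, n1, n3, n4, n5}, keep only states in Sat with some successor in Z. Z1 = {n1, n3, n4, n5}; fixed.
Sat(EG (EX (¬r → b))) = {n1, n3, n4, n5}

{n1, n3, n4, n5}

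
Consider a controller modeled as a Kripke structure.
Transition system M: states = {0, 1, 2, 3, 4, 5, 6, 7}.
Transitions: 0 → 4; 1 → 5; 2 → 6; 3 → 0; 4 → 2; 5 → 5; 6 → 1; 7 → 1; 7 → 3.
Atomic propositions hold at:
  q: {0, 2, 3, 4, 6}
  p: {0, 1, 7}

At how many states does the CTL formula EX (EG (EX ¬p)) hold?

4

Sat(¬p) = {2, 3, 4, 5, 6}
Sat(EX ¬p) = {s : some successor in {2, 3, 4, 5, 6}} = {0, 1, 2, 4, 5, 7}
EG (EX ¬p): greatest fixpoint, start Z0 = {0, 1, 2, 4, 5, 7}, keep only states in Sat with some successor in Z. Z1 = {0, 1, 4, 5, 7}; Z2 = {0, 1, 5, 7}; Z3 = {1, 5, 7}; fixed.
Sat(EG (EX ¬p)) = {1, 5, 7}
Sat(EX (EG (EX ¬p))) = {s : some successor in {1, 5, 7}} = {1, 5, 6, 7}
|Sat(EX (EG (EX ¬p)))| = |{1, 5, 6, 7}| = 4.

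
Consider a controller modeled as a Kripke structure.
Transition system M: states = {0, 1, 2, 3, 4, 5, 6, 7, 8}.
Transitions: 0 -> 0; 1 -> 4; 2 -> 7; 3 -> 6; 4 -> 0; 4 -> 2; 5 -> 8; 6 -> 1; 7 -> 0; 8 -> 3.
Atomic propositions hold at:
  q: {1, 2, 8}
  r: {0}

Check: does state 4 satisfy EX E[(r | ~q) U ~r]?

Sat(~q) = {0, 3, 4, 5, 6, 7}
Sat(r | ~q) = {0, 3, 4, 5, 6, 7}
Sat(~r) = {1, 2, 3, 4, 5, 6, 7, 8}
E[(r | ~q) U ~r]: least fixpoint, start Z0 = Sat(~r) = {1, 2, 3, 4, 5, 6, 7, 8}, add states in Sat(r | ~q) with some successor in Z. Already a fixed point.
Sat(E[(r | ~q) U ~r]) = {1, 2, 3, 4, 5, 6, 7, 8}
Sat(EX E[(r | ~q) U ~r]) = {s : some successor in {1, 2, 3, 4, 5, 6, 7, 8}} = {1, 2, 3, 4, 5, 6, 8}
4 ∈ Sat(EX E[(r | ~q) U ~r]) = {1, 2, 3, 4, 5, 6, 8}, so the formula holds at 4.

Yes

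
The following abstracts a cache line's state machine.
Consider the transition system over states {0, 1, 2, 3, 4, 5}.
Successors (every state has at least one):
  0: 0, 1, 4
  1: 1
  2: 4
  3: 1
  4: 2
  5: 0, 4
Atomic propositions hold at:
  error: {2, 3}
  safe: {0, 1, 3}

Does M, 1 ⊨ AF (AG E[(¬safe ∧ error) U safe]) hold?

Sat(¬safe) = {2, 4, 5}
Sat(¬safe ∧ error) = {2}
E[(¬safe ∧ error) U safe]: least fixpoint, start Z0 = Sat(safe) = {0, 1, 3}, add states in Sat(¬safe ∧ error) with some successor in Z. Already a fixed point.
Sat(E[(¬safe ∧ error) U safe]) = {0, 1, 3}
AG E[(¬safe ∧ error) U safe]: greatest fixpoint, start Z0 = {0, 1, 3}, keep only states in Sat with every successor in Z. Z1 = {1, 3}; fixed.
Sat(AG E[(¬safe ∧ error) U safe]) = {1, 3}
AF (AG E[(¬safe ∧ error) U safe]): least fixpoint, start Z0 = {1, 3}, add states with every successor in Z. Already a fixed point.
Sat(AF (AG E[(¬safe ∧ error) U safe])) = {1, 3}
1 ∈ Sat(AF (AG E[(¬safe ∧ error) U safe])) = {1, 3}, so the formula holds at 1.

Yes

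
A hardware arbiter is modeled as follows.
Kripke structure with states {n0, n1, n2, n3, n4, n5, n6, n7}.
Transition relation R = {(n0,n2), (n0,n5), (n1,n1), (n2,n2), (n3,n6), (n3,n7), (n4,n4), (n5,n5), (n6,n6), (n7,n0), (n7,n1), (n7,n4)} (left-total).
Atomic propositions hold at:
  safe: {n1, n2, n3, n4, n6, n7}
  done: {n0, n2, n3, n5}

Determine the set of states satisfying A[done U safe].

A[done U safe]: least fixpoint, start Z0 = Sat(safe) = {n1, n2, n3, n4, n6, n7}, add states in Sat(done) with every successor in Z. Already a fixed point.
Sat(A[done U safe]) = {n1, n2, n3, n4, n6, n7}

{n1, n2, n3, n4, n6, n7}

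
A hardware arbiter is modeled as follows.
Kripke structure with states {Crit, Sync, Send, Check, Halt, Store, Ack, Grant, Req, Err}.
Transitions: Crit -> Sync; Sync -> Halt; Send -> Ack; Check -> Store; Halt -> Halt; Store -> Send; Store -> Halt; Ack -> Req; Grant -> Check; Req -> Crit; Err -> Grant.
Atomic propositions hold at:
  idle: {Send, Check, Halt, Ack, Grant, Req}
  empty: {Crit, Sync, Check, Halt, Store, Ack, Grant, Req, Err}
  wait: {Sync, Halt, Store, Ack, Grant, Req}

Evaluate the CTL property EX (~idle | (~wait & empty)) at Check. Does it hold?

Sat(~idle) = {Crit, Sync, Store, Err}
Sat(~wait) = {Crit, Send, Check, Err}
Sat(~wait & empty) = {Crit, Check, Err}
Sat(~idle | (~wait & empty)) = {Crit, Sync, Check, Store, Err}
Sat(EX (~idle | (~wait & empty))) = {s : some successor in {Crit, Sync, Check, Store, Err}} = {Crit, Check, Grant, Req}
Check ∈ Sat(EX (~idle | (~wait & empty))) = {Crit, Check, Grant, Req}, so the formula holds at Check.

Yes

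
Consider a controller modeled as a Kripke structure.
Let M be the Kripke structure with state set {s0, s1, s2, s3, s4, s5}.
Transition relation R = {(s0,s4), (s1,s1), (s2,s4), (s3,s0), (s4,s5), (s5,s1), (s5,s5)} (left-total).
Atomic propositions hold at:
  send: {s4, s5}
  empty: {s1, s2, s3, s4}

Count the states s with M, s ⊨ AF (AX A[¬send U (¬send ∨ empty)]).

Sat(¬send) = {s0, s1, s2, s3}
Sat(¬send ∨ empty) = {s0, s1, s2, s3, s4}
A[¬send U (¬send ∨ empty)]: least fixpoint, start Z0 = Sat((¬send ∨ empty)) = {s0, s1, s2, s3, s4}, add states in Sat(¬send) with every successor in Z. Already a fixed point.
Sat(A[¬send U (¬send ∨ empty)]) = {s0, s1, s2, s3, s4}
Sat(AX A[¬send U (¬send ∨ empty)]) = {s : every successor in {s0, s1, s2, s3, s4}} = {s0, s1, s2, s3}
AF (AX A[¬send U (¬send ∨ empty)]): least fixpoint, start Z0 = {s0, s1, s2, s3}, add states with every successor in Z. Already a fixed point.
Sat(AF (AX A[¬send U (¬send ∨ empty)])) = {s0, s1, s2, s3}
|Sat(AF (AX A[¬send U (¬send ∨ empty)]))| = |{s0, s1, s2, s3}| = 4.

4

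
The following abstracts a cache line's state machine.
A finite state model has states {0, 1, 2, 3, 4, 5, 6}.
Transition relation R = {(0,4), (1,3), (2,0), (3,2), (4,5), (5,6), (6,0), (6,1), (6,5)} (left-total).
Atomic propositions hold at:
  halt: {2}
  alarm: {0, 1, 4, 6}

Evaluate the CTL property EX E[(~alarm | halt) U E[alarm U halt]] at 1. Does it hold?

Yes

Sat(~alarm) = {2, 3, 5}
Sat(~alarm | halt) = {2, 3, 5}
E[alarm U halt]: least fixpoint, start Z0 = Sat(halt) = {2}, add states in Sat(alarm) with some successor in Z. Already a fixed point.
Sat(E[alarm U halt]) = {2}
E[(~alarm | halt) U E[alarm U halt]]: least fixpoint, start Z0 = Sat(E[alarm U halt]) = {2}, add states in Sat(~alarm | halt) with some successor in Z. Z1 = {2, 3}; fixed.
Sat(E[(~alarm | halt) U E[alarm U halt]]) = {2, 3}
Sat(EX E[(~alarm | halt) U E[alarm U halt]]) = {s : some successor in {2, 3}} = {1, 3}
1 ∈ Sat(EX E[(~alarm | halt) U E[alarm U halt]]) = {1, 3}, so the formula holds at 1.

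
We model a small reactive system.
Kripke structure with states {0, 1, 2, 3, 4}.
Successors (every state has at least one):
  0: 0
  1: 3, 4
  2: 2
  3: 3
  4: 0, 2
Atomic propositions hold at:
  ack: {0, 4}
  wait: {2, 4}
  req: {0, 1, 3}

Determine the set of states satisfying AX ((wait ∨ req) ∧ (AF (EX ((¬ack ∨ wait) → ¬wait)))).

Sat(wait ∨ req) = {0, 1, 2, 3, 4}
Sat(¬ack) = {1, 2, 3}
Sat(¬ack ∨ wait) = {1, 2, 3, 4}
Sat(¬wait) = {0, 1, 3}
Sat((¬ack ∨ wait) → ¬wait) = {0, 1, 3}
Sat(EX ((¬ack ∨ wait) → ¬wait)) = {s : some successor in {0, 1, 3}} = {0, 1, 3, 4}
AF (EX ((¬ack ∨ wait) → ¬wait)): least fixpoint, start Z0 = {0, 1, 3, 4}, add states with every successor in Z. Already a fixed point.
Sat(AF (EX ((¬ack ∨ wait) → ¬wait))) = {0, 1, 3, 4}
Sat((wait ∨ req) ∧ (AF (EX ((¬ack ∨ wait) → ¬wait)))) = {0, 1, 3, 4}
Sat(AX ((wait ∨ req) ∧ (AF (EX ((¬ack ∨ wait) → ¬wait))))) = {s : every successor in {0, 1, 3, 4}} = {0, 1, 3}

{0, 1, 3}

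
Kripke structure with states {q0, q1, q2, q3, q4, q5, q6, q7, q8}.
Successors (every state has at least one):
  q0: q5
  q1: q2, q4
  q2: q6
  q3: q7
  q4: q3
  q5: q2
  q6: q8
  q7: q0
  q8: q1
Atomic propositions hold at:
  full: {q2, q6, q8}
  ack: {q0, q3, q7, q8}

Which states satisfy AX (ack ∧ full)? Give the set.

{q6}

Sat(ack ∧ full) = {q8}
Sat(AX (ack ∧ full)) = {s : every successor in {q8}} = {q6}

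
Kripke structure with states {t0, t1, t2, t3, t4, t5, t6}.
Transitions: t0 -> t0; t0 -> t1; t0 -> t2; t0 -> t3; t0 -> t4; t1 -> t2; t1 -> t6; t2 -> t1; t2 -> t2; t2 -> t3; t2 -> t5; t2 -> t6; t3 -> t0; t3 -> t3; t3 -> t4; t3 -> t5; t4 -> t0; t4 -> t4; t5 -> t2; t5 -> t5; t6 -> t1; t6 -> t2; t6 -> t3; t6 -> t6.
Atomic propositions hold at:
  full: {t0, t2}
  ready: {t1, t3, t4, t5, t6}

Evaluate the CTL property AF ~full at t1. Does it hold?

Yes

Sat(~full) = {t1, t3, t4, t5, t6}
AF ~full: least fixpoint, start Z0 = {t1, t3, t4, t5, t6}, add states with every successor in Z. Already a fixed point.
Sat(AF ~full) = {t1, t3, t4, t5, t6}
t1 ∈ Sat(AF ~full) = {t1, t3, t4, t5, t6}, so the formula holds at t1.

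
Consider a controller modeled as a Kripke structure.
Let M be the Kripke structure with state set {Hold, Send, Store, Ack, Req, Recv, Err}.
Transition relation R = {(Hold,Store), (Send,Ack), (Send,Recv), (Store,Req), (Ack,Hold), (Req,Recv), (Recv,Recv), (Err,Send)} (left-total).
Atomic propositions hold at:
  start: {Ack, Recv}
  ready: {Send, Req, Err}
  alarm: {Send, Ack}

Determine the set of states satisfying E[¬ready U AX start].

{Hold, Send, Store, Ack, Req, Recv}

Sat(¬ready) = {Hold, Store, Ack, Recv}
Sat(AX start) = {s : every successor in {Ack, Recv}} = {Send, Req, Recv}
E[¬ready U AX start]: least fixpoint, start Z0 = Sat(AX start) = {Send, Req, Recv}, add states in Sat(¬ready) with some successor in Z. Z1 = {Send, Store, Req, Recv}; Z2 = {Hold, Send, Store, Req, Recv}; Z3 = {Hold, Send, Store, Ack, Req, Recv}; fixed.
Sat(E[¬ready U AX start]) = {Hold, Send, Store, Ack, Req, Recv}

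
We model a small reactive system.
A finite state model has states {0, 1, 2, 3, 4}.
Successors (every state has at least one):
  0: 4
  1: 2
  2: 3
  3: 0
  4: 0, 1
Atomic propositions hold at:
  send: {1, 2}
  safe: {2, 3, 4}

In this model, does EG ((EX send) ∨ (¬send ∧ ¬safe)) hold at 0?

Sat(EX send) = {s : some successor in {1, 2}} = {1, 4}
Sat(¬send) = {0, 3, 4}
Sat(¬safe) = {0, 1}
Sat(¬send ∧ ¬safe) = {0}
Sat((EX send) ∨ (¬send ∧ ¬safe)) = {0, 1, 4}
EG ((EX send) ∨ (¬send ∧ ¬safe)): greatest fixpoint, start Z0 = {0, 1, 4}, keep only states in Sat with some successor in Z. Z1 = {0, 4}; fixed.
Sat(EG ((EX send) ∨ (¬send ∧ ¬safe))) = {0, 4}
0 ∈ Sat(EG ((EX send) ∨ (¬send ∧ ¬safe))) = {0, 4}, so the formula holds at 0.

Yes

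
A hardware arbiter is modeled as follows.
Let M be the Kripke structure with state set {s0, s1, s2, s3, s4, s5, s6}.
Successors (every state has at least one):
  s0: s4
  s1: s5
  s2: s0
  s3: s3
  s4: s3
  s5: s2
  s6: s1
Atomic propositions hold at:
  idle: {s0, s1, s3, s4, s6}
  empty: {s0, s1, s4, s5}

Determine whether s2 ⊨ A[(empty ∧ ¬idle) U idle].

Sat(¬idle) = {s2, s5}
Sat(empty ∧ ¬idle) = {s5}
A[(empty ∧ ¬idle) U idle]: least fixpoint, start Z0 = Sat(idle) = {s0, s1, s3, s4, s6}, add states in Sat(empty ∧ ¬idle) with every successor in Z. Already a fixed point.
Sat(A[(empty ∧ ¬idle) U idle]) = {s0, s1, s3, s4, s6}
s2 ∉ Sat(A[(empty ∧ ¬idle) U idle]) = {s0, s1, s3, s4, s6}, so the formula does not hold at s2.

No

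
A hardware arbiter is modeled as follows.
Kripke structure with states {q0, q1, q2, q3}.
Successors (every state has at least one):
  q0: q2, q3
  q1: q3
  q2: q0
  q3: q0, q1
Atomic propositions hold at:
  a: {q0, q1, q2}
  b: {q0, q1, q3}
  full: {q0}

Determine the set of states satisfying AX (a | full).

{q2, q3}

Sat(a | full) = {q0, q1, q2}
Sat(AX (a | full)) = {s : every successor in {q0, q1, q2}} = {q2, q3}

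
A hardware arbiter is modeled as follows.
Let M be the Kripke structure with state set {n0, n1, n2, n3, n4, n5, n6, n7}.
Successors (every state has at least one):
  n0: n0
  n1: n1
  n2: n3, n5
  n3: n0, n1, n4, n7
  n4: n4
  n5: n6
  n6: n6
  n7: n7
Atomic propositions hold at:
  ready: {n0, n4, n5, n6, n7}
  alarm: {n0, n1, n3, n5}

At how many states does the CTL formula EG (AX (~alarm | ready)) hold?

Sat(~alarm) = {n2, n4, n6, n7}
Sat(~alarm | ready) = {n0, n2, n4, n5, n6, n7}
Sat(AX (~alarm | ready)) = {s : every successor in {n0, n2, n4, n5, n6, n7}} = {n0, n4, n5, n6, n7}
EG (AX (~alarm | ready)): greatest fixpoint, start Z0 = {n0, n4, n5, n6, n7}, keep only states in Sat with some successor in Z. Already a fixed point.
Sat(EG (AX (~alarm | ready))) = {n0, n4, n5, n6, n7}
|Sat(EG (AX (~alarm | ready)))| = |{n0, n4, n5, n6, n7}| = 5.

5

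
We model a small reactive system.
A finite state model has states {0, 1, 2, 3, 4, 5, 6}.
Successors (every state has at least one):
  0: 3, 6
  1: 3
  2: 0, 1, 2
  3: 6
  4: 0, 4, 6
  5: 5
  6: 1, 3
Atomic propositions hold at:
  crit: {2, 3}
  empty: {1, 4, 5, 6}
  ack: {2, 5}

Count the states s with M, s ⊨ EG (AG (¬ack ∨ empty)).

6

Sat(¬ack) = {0, 1, 3, 4, 6}
Sat(¬ack ∨ empty) = {0, 1, 3, 4, 5, 6}
AG (¬ack ∨ empty): greatest fixpoint, start Z0 = {0, 1, 3, 4, 5, 6}, keep only states in Sat with every successor in Z. Already a fixed point.
Sat(AG (¬ack ∨ empty)) = {0, 1, 3, 4, 5, 6}
EG (AG (¬ack ∨ empty)): greatest fixpoint, start Z0 = {0, 1, 3, 4, 5, 6}, keep only states in Sat with some successor in Z. Already a fixed point.
Sat(EG (AG (¬ack ∨ empty))) = {0, 1, 3, 4, 5, 6}
|Sat(EG (AG (¬ack ∨ empty)))| = |{0, 1, 3, 4, 5, 6}| = 6.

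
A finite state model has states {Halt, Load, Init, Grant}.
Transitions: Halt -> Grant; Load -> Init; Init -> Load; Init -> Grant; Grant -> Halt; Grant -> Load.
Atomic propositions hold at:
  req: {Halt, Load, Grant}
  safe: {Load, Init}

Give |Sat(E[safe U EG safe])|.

2

EG safe: greatest fixpoint, start Z0 = {Load, Init}, keep only states in Sat with some successor in Z. Already a fixed point.
Sat(EG safe) = {Load, Init}
E[safe U EG safe]: least fixpoint, start Z0 = Sat(EG safe) = {Load, Init}, add states in Sat(safe) with some successor in Z. Already a fixed point.
Sat(E[safe U EG safe]) = {Load, Init}
|Sat(E[safe U EG safe])| = |{Load, Init}| = 2.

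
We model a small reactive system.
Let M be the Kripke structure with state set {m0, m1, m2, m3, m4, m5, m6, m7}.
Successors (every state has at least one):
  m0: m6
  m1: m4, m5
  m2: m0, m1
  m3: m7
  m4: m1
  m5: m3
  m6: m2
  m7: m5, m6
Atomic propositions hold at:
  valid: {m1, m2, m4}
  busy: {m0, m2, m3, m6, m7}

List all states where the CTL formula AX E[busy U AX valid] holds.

Sat(AX valid) = {s : every successor in {m1, m2, m4}} = {m4, m6}
E[busy U AX valid]: least fixpoint, start Z0 = Sat(AX valid) = {m4, m6}, add states in Sat(busy) with some successor in Z. Z1 = {m0, m4, m6, m7}; Z2 = {m0, m2, m3, m4, m6, m7}; fixed.
Sat(E[busy U AX valid]) = {m0, m2, m3, m4, m6, m7}
Sat(AX E[busy U AX valid]) = {s : every successor in {m0, m2, m3, m4, m6, m7}} = {m0, m3, m5, m6}

{m0, m3, m5, m6}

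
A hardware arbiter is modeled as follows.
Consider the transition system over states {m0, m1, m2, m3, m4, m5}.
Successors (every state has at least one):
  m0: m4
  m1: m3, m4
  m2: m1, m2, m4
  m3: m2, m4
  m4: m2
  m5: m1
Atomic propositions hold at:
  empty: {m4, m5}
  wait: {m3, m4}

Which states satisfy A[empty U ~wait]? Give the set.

Sat(~wait) = {m0, m1, m2, m5}
A[empty U ~wait]: least fixpoint, start Z0 = Sat(~wait) = {m0, m1, m2, m5}, add states in Sat(empty) with every successor in Z. Z1 = {m0, m1, m2, m4, m5}; fixed.
Sat(A[empty U ~wait]) = {m0, m1, m2, m4, m5}

{m0, m1, m2, m4, m5}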